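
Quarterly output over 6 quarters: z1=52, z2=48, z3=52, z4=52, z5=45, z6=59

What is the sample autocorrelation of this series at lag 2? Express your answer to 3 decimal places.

Mean z̄ = (52 + 48 + 52 + 52 + 45 + 59)/6 = 51.3333
Σ(z_t−z̄)(z_{t+2}−z̄) = (0.4444) + (-2.2222) + (-4.2222) + (5.1111) = -0.8889
Denominator Σ(z_t−z̄)² = 111.3333
r_2 = -0.8889 / 111.3333 = -0.008

-0.008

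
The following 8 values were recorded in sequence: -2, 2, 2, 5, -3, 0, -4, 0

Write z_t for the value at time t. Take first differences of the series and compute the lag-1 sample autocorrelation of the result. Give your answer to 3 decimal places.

-0.575

First differences Δz: 4, 0, 3, -8, 3, -4, 4
Mean of differences = 0.2857
Numerator Σ(Δz_t−Δz̄)(Δz_{t+1}−Δz̄) = -74.3673
Denominator Σ(Δz_t−Δz̄)² = 129.4286
r_1(Δz) = -74.3673 / 129.4286 = -0.575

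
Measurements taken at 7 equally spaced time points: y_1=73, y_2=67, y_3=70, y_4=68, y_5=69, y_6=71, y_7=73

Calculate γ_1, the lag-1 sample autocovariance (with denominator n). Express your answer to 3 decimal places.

Mean ȳ = (73 + 67 + 70 + 68 + 69 + 71 + 73)/7 = 70.1429
Deviations: 2.8571, -3.1429, -0.1429, -2.1429, -1.1429, 0.8571, 2.8571
Σ_{t=1}^{6}(y_t−ȳ)(y_{t+1}−ȳ) = -4.3061
γ_1 = -4.3061 / 7 = -0.615

-0.615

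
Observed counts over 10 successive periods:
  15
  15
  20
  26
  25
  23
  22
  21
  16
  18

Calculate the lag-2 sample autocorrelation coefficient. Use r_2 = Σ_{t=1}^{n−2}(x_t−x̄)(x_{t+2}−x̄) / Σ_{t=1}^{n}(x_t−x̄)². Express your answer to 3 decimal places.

-0.074

Mean x̄ = (15 + 15 + 20 + 26 + 25 + 23 + 22 + 21 + 16 + 18)/10 = 20.1000
Numerator Σ_{t=1}^{8}(x_t−x̄)(x_{t+2}−x̄) = -10.7200
Denominator Σ(x_t−x̄)² = 144.9000
r_2 = -10.7200 / 144.9000 = -0.074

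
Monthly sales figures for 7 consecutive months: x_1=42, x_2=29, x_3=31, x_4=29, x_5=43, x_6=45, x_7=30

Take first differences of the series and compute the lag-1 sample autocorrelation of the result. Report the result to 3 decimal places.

-0.055

First differences Δx: -13, 2, -2, 14, 2, -15
Mean of differences = -2.0000
Numerator Σ(Δx_t−Δx̄)(Δx_{t+1}−Δx̄) = -32.0000
Denominator Σ(Δx_t−Δx̄)² = 578.0000
r_1(Δx) = -32.0000 / 578.0000 = -0.055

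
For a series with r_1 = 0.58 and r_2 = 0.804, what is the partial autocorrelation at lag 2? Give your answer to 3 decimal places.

0.705

φ_{22} = (r_2 − r_1²) / (1 − r_1²)
r_1² = (0.58)² = 0.3364
Numerator = 0.804 − 0.3364 = 0.4676; denominator = 1 − 0.3364 = 0.6636
φ_{22} = 0.4676 / 0.6636 = 0.705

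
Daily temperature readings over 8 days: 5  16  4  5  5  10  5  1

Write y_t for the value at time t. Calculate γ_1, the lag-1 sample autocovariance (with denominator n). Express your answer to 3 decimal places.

Mean ȳ = (5 + 16 + 4 + 5 + 5 + 10 + 5 + 1)/8 = 6.3750
Σ_{t=1}^{7}(y_t−ȳ)(y_{t+1}−ȳ) = -33.5156
γ_1 = -33.5156 / 8 = -4.189

-4.189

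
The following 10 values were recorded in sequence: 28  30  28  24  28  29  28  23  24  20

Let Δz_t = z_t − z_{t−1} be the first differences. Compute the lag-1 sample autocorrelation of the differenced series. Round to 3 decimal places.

First differences Δz: 2, -2, -4, 4, 1, -1, -5, 1, -4
Mean of differences = -0.8889
Numerator Σ(Δz_t−Δz̄)(Δz_{t+1}−Δz̄) = -19.1235
Denominator Σ(Δz_t−Δz̄)² = 76.8889
r_1(Δz) = -19.1235 / 76.8889 = -0.249

-0.249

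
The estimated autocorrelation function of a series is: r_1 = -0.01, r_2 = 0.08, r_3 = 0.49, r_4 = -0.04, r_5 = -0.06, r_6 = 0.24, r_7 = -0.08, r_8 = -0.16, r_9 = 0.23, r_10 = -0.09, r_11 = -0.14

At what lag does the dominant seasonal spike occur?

The largest autocorrelation is r_3 = 0.49, with weaker echoes at lags 6 (0.24) and 9 (0.23); the remaining lags stay at or below 0.08.
The dominant spike at lag 3 indicates a seasonal period of 3.

3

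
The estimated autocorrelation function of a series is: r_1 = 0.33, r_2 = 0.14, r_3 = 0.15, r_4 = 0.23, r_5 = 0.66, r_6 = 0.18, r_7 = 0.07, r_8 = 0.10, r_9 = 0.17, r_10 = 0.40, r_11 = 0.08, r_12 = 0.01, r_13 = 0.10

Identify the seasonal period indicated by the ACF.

5

The largest autocorrelation is r_5 = 0.66, with a weaker echo at lag 10 (0.40); the remaining lags stay at or below 0.33. The elevated value at lag 1 (0.33), dropping to 0.14 at lag 2, reflects decaying short-term dependence rather than seasonality.
The dominant spike at lag 5 indicates a seasonal period of 5.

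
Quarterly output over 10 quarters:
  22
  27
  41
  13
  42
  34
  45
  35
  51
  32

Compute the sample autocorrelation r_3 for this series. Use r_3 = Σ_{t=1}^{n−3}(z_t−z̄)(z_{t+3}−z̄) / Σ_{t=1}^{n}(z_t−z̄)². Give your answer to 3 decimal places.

Mean z̄ = (22 + 27 + 41 + 13 + 42 + 34 + 45 + 35 + 51 + 32)/10 = 34.2000
Σ(z_t−z̄)(z_{t+3}−z̄) = (258.6400) + (-56.1600) + (-1.3600) + (-228.9600) + (6.2400) + (-3.3600) + (-23.7600) = -48.7200
Denominator Σ(z_t−z̄)² = 1161.6000
r_3 = -48.7200 / 1161.6000 = -0.042

-0.042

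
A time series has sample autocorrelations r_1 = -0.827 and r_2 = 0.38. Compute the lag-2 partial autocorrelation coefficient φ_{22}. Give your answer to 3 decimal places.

φ_{22} = (r_2 − r_1²) / (1 − r_1²)
r_1² = (-0.827)² = 0.683929
Numerator = 0.38 − 0.6839 = -0.3039; denominator = 1 − 0.6839 = 0.3161
φ_{22} = -0.3039 / 0.3161 = -0.962

-0.962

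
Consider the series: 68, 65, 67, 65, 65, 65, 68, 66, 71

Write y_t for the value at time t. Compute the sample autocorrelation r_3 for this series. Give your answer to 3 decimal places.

Mean ȳ = (68 + 65 + 67 + 65 + 65 + 65 + 68 + 66 + 71)/9 = 66.6667
Numerator Σ_{t=1}^{6}(y_t−ȳ)(y_{t+3}−ȳ) = -8.3333
Denominator Σ(y_t−ȳ)² = 34.0000
r_3 = -8.3333 / 34.0000 = -0.245

-0.245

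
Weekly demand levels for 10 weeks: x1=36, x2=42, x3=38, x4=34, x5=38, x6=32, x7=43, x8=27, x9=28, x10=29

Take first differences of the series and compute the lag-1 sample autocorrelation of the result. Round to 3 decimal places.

-0.641

First differences Δx: 6, -4, -4, 4, -6, 11, -16, 1, 1
Mean of differences = -0.7778
Numerator Σ(Δx_t−Δx̄)(Δx_{t+1}−Δx̄) = -316.4938
Denominator Σ(Δx_t−Δx̄)² = 493.5556
r_1(Δx) = -316.4938 / 493.5556 = -0.641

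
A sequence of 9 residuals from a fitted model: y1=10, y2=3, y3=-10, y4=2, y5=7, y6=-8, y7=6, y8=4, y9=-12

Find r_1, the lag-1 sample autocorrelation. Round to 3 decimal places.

Mean ȳ = (10 + 3 − 10 + 2 + 7 − 8 + 6 + 4 − 12)/9 = 0.2222
Numerator Σ_{t=1}^{8}(y_t−ȳ)(y_{t+1}−ȳ) = -134.9383
Denominator Σ(y_t−ȳ)² = 521.5556
r_1 = -134.9383 / 521.5556 = -0.259

-0.259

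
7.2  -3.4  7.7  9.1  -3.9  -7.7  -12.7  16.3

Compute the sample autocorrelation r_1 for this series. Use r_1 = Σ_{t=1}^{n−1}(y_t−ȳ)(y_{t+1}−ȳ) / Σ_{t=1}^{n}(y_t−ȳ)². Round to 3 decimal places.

Mean ȳ = (7.2 − 3.4 + 7.7 + 9.1 − 3.9 − 7.7 − 12.7 + 16.3)/8 = 1.5750
Σ(y_t−ȳ)(y_{t+1}−ȳ) = (-27.9844) + (-30.4719) + (46.0906) + (-41.1994) + (50.7806) + (132.4006) + (-210.1994) = -80.5831
Denominator Σ(y_t−ȳ)² = 687.1350
r_1 = -80.5831 / 687.1350 = -0.117

-0.117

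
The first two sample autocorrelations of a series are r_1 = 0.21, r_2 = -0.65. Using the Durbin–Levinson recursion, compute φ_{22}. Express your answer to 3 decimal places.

φ_{22} = (r_2 − r_1²) / (1 − r_1²)
r_1² = (0.21)² = 0.0441
Numerator = -0.65 − 0.0441 = -0.6941; denominator = 1 − 0.0441 = 0.9559
φ_{22} = -0.6941 / 0.9559 = -0.726

-0.726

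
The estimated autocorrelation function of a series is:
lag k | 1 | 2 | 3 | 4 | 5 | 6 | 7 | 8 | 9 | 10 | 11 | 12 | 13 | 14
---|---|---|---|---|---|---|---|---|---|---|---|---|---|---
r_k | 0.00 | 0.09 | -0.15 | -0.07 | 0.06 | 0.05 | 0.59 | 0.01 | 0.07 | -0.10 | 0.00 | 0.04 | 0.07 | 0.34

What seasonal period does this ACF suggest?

The largest autocorrelation is r_7 = 0.59, with a weaker echo at lag 14 (0.34); the remaining lags stay at or below 0.09.
The dominant spike at lag 7 indicates a seasonal period of 7.

7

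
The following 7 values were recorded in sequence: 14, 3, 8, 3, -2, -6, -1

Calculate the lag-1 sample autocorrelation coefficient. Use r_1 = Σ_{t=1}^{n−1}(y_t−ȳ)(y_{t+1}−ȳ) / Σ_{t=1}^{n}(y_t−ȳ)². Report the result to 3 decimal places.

0.293

Mean ȳ = (14 + 3 + 8 + 3 − 2 − 6 − 1)/7 = 2.7143
Σ(y_t−ȳ)(y_{t+1}−ȳ) = (3.2245) + (1.5102) + (1.5102) + (-1.3469) + (41.0816) + (32.3673) = 78.3469
Denominator Σ(y_t−ȳ)² = 267.4286
r_1 = 78.3469 / 267.4286 = 0.293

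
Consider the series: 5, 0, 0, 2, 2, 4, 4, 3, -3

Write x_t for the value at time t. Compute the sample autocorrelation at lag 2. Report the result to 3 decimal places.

-0.271

Mean x̄ = (5 + 0 + 0 + 2 + 2 + 4 + 4 + 3 − 3)/9 = 1.8889
Σ(x_t−x̄)(x_{t+2}−x̄) = (-5.8765) + (-0.2099) + (-0.2099) + (0.2346) + (0.2346) + (2.3457) + (-10.3210) = -13.8025
Denominator Σ(x_t−x̄)² = 50.8889
r_2 = -13.8025 / 50.8889 = -0.271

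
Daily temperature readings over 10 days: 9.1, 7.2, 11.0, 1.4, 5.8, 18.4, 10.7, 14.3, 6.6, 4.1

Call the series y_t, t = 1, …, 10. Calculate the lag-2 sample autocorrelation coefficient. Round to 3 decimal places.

Mean ȳ = (9.1 + 7.2 + 11.0 + 1.4 + 5.8 + 18.4 + 10.7 + 14.3 + 6.6 + 4.1)/10 = 8.8600
Numerator Σ_{t=1}^{8}(y_t−ȳ)(y_{t+2}−ȳ) = -48.6052
Denominator Σ(y_t−ȳ)² = 224.1640
r_2 = -48.6052 / 224.1640 = -0.217

-0.217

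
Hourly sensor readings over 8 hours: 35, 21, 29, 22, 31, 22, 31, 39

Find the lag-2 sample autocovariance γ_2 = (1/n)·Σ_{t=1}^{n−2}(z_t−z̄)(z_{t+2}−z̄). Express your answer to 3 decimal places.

Mean z̄ = (35 + 21 + 29 + 22 + 31 + 22 + 31 + 39)/8 = 28.7500
Deviations: 6.2500, -7.7500, 0.2500, -6.7500, 2.2500, -6.7500, 2.2500, 10.2500
Σ_{t=1}^{6}(z_t−z̄)(z_{t+2}−z̄) = 35.8750
γ_2 = 35.8750 / 8 = 4.484

4.484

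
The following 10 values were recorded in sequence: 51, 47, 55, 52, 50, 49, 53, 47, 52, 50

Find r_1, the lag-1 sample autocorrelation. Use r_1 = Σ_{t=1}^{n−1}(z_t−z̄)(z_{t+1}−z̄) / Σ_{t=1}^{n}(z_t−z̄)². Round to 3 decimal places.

-0.503

Mean z̄ = (51 + 47 + 55 + 52 + 50 + 49 + 53 + 47 + 52 + 50)/10 = 50.6000
Numerator Σ_{t=1}^{9}(z_t−z̄)(z_{t+1}−z̄) = -29.3600
Denominator Σ(z_t−z̄)² = 58.4000
r_1 = -29.3600 / 58.4000 = -0.503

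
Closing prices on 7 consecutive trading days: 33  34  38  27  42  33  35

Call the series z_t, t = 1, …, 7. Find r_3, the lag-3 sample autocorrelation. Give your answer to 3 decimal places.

Mean z̄ = (33 + 34 + 38 + 27 + 42 + 33 + 35)/7 = 34.5714
Deviations from mean: -1.5714, -0.5714, 3.4286, -7.5714, 7.4286, -1.5714, 0.4286
Σ(z_t−z̄)(z_{t+3}−z̄) = (11.8980) + (-4.2449) + (-5.3878) + (-3.2449) = -0.9796
Denominator Σ(z_t−z̄)² = 129.7143
r_3 = -0.9796 / 129.7143 = -0.008

-0.008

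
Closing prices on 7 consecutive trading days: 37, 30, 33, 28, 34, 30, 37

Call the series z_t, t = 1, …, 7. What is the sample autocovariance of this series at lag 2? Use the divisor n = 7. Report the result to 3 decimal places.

4.671

Mean z̄ = (37 + 30 + 33 + 28 + 34 + 30 + 37)/7 = 32.7143
Deviations: 4.2857, -2.7143, 0.2857, -4.7143, 1.2857, -2.7143, 4.2857
Σ_{t=1}^{5}(z_t−z̄)(z_{t+2}−z̄) = 32.6939
γ_2 = 32.6939 / 7 = 4.671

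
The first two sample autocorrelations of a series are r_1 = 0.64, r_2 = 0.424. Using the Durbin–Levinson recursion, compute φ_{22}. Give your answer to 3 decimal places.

φ_{22} = (r_2 − r_1²) / (1 − r_1²)
r_1² = (0.64)² = 0.4096
Numerator = 0.424 − 0.4096 = 0.0144; denominator = 1 − 0.4096 = 0.5904
φ_{22} = 0.0144 / 0.5904 = 0.024

0.024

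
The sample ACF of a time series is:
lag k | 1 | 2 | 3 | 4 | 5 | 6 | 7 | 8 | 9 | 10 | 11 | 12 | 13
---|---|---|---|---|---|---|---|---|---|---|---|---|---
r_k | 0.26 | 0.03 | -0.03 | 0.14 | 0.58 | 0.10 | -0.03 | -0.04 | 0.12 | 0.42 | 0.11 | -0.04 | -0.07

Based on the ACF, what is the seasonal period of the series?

5

The largest autocorrelation is r_5 = 0.58, with a weaker echo at lag 10 (0.42); the remaining lags stay at or below 0.26. The elevated value at lag 1 (0.26), dropping to 0.03 at lag 2, reflects decaying short-term dependence rather than seasonality.
The dominant spike at lag 5 indicates a seasonal period of 5.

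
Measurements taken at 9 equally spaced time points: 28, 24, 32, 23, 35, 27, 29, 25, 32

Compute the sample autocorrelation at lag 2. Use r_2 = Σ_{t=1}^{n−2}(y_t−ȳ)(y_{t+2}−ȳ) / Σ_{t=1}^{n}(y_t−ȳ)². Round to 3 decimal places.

0.491

Mean ȳ = (28 + 24 + 32 + 23 + 35 + 27 + 29 + 25 + 32)/9 = 28.3333
Σ(y_t−ȳ)(y_{t+2}−ȳ) = (-1.2222) + (23.1111) + (24.4444) + (7.1111) + (4.4444) + (4.4444) + (2.4444) = 64.7778
Denominator Σ(y_t−ȳ)² = 132.0000
r_2 = 64.7778 / 132.0000 = 0.491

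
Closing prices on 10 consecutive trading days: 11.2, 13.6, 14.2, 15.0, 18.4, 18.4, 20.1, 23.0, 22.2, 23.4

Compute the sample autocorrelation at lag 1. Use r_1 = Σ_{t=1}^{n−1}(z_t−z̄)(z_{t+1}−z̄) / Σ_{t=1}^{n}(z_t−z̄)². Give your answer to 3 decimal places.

Mean z̄ = (11.2 + 13.6 + 14.2 + 15.0 + 18.4 + 18.4 + 20.1 + 23.0 + 22.2 + 23.4)/10 = 17.9500
Numerator Σ_{t=1}^{9}(z_t−z̄)(z_{t+1}−z̄) = 112.0625
Denominator Σ(z_t−z̄)² = 165.5450
r_1 = 112.0625 / 165.5450 = 0.677

0.677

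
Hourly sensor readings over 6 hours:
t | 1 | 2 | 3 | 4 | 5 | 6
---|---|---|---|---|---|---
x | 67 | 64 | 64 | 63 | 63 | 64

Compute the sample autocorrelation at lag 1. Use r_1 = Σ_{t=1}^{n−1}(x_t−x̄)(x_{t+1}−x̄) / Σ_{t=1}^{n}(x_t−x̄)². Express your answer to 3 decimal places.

Mean x̄ = (67 + 64 + 64 + 63 + 63 + 64)/6 = 64.1667
Σ(x_t−x̄)(x_{t+1}−x̄) = (-0.4722) + (0.0278) + (0.1944) + (1.3611) + (0.1944) = 1.3056
Denominator Σ(x_t−x̄)² = 10.8333
r_1 = 1.3056 / 10.8333 = 0.121

0.121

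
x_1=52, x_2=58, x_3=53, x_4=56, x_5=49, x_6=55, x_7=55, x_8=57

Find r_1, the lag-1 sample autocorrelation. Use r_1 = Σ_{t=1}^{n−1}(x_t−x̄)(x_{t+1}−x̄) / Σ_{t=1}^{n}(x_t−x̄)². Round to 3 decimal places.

Mean x̄ = (52 + 58 + 53 + 56 + 49 + 55 + 55 + 57)/8 = 54.3750
Deviations from mean: -2.3750, 3.6250, -1.3750, 1.6250, -5.3750, 0.6250, 0.6250, 2.6250
Numerator Σ_{t=1}^{7}(x_t−x̄)(x_{t+1}−x̄) = -25.8906
Denominator Σ(x_t−x̄)² = 59.8750
r_1 = -25.8906 / 59.8750 = -0.432

-0.432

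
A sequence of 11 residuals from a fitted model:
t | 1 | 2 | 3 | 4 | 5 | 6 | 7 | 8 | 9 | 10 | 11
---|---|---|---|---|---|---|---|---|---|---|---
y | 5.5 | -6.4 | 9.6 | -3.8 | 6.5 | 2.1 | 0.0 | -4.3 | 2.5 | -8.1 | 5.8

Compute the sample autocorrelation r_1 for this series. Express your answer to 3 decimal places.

Mean ȳ = (5.5 − 6.4 + 9.6 − 3.8 + 6.5 + 2.1 + 0.0 − 4.3 + 2.5 − 8.1 + 5.8)/11 = 0.8545
Numerator Σ_{t=1}^{10}(y_t−ȳ)(y_{t+1}−ȳ) = -221.2566
Denominator Σ(y_t−ȳ)² = 340.4273
r_1 = -221.2566 / 340.4273 = -0.650

-0.650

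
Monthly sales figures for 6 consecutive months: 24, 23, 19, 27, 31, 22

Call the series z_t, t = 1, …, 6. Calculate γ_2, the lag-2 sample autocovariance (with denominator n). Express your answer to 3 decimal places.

Mean z̄ = (24 + 23 + 19 + 27 + 31 + 22)/6 = 24.3333
Deviations: -0.3333, -1.3333, -5.3333, 2.6667, 6.6667, -2.3333
Σ_{t=1}^{4}(z_t−z̄)(z_{t+2}−z̄) = -43.5556
γ_2 = -43.5556 / 6 = -7.259

-7.259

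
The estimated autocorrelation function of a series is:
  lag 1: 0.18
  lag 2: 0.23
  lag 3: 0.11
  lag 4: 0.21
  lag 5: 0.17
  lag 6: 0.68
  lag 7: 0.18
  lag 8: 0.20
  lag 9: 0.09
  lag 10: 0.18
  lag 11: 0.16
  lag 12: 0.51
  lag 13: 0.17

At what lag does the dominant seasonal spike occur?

6

The largest autocorrelation is r_6 = 0.68, with a weaker echo at lag 12 (0.51); the remaining lags stay at or below 0.23.
The dominant spike at lag 6 indicates a seasonal period of 6.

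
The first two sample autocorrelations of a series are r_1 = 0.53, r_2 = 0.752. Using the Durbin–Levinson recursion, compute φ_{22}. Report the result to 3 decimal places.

0.655

φ_{22} = (r_2 − r_1²) / (1 − r_1²)
r_1² = (0.53)² = 0.2809
Numerator = 0.752 − 0.2809 = 0.4711; denominator = 1 − 0.2809 = 0.7191
φ_{22} = 0.4711 / 0.7191 = 0.655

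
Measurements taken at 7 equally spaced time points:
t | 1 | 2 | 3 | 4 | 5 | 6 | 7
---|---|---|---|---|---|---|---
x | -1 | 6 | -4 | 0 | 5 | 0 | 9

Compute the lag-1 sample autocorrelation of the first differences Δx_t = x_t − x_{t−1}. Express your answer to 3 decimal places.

-0.547

First differences Δx: 7, -10, 4, 5, -5, 9
Mean of differences = 1.6667
Numerator Σ(Δx_t−Δx̄)(Δx_{t+1}−Δx̄) = -152.7778
Denominator Σ(Δx_t−Δx̄)² = 279.3333
r_1(Δx) = -152.7778 / 279.3333 = -0.547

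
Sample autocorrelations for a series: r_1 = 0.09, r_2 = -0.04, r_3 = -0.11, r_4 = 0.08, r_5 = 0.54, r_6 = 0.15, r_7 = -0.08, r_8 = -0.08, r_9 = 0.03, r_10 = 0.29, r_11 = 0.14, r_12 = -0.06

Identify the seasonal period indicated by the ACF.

5

The largest autocorrelation is r_5 = 0.54, with a weaker echo at lag 10 (0.29); the remaining lags stay at or below 0.15.
The dominant spike at lag 5 indicates a seasonal period of 5.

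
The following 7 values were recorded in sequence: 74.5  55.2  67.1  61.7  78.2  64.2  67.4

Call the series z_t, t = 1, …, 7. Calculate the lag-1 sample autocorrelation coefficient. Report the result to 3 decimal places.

Mean z̄ = (74.5 + 55.2 + 67.1 + 61.7 + 78.2 + 64.2 + 67.4)/7 = 66.9000
Deviations from mean: 7.6000, -11.7000, 0.2000, -5.2000, 11.3000, -2.7000, 0.5000
Numerator Σ_{t=1}^{6}(z_t−z̄)(z_{t+1}−z̄) = -182.9200
Denominator Σ(z_t−z̄)² = 356.9600
r_1 = -182.9200 / 356.9600 = -0.512

-0.512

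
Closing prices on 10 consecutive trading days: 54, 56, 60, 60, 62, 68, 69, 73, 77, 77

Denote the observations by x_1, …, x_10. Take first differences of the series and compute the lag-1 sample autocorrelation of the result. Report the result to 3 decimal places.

-0.415

First differences Δx: 2, 4, 0, 2, 6, 1, 4, 4, 0
Mean of differences = 2.5556
Numerator Σ(Δx_t−Δx̄)(Δx_{t+1}−Δx̄) = -14.1975
Denominator Σ(Δx_t−Δx̄)² = 34.2222
r_1(Δx) = -14.1975 / 34.2222 = -0.415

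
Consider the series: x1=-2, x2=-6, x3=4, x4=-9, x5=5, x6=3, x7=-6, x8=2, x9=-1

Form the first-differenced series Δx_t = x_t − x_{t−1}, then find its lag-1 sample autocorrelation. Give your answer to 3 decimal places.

First differences Δx: -4, 10, -13, 14, -2, -9, 8, -3
Mean of differences = 0.1250
Numerator Σ(Δx_t−Δx̄)(Δx_{t+1}−Δx̄) = -459.0156
Denominator Σ(Δx_t−Δx̄)² = 638.8750
r_1(Δx) = -459.0156 / 638.8750 = -0.718

-0.718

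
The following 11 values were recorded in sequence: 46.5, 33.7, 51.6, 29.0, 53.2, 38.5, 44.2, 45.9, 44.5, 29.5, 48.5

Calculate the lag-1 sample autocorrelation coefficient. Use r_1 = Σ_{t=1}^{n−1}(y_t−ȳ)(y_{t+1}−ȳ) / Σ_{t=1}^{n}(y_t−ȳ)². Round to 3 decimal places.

-0.739

Mean ȳ = (46.5 + 33.7 + 51.6 + 29.0 + 53.2 + 38.5 + 44.2 + 45.9 + 44.5 + 29.5 + 48.5)/11 = 42.2818
Numerator Σ_{t=1}^{10}(y_t−ȳ)(y_{t+1}−ȳ) = -526.3531
Denominator Σ(y_t−ȳ)² = 711.9164
r_1 = -526.3531 / 711.9164 = -0.739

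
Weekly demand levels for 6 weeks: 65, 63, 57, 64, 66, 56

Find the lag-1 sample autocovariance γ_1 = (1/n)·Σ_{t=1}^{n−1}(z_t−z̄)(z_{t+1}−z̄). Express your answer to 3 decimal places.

-4.616

Mean z̄ = (65 + 63 + 57 + 64 + 66 + 56)/6 = 61.8333
Σ_{t=1}^{5}(z_t−z̄)(z_{t+1}−z̄) = -27.6944
γ_1 = -27.6944 / 6 = -4.616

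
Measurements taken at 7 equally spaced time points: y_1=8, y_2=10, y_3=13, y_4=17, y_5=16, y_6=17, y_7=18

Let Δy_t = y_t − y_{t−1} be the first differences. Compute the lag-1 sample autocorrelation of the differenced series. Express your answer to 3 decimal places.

-0.029

First differences Δy: 2, 3, 4, -1, 1, 1
Mean of differences = 1.6667
Numerator Σ(Δy_t−Δȳ)(Δy_{t+1}−Δȳ) = -0.4444
Denominator Σ(Δy_t−Δȳ)² = 15.3333
r_1(Δy) = -0.4444 / 15.3333 = -0.029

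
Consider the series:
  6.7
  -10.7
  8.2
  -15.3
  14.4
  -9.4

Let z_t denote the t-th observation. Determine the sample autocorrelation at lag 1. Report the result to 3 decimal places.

-0.860

Mean z̄ = (6.7 − 10.7 + 8.2 − 15.3 + 14.4 − 9.4)/6 = -1.0167
Σ(z_t−z̄)(z_{t+1}−z̄) = (-74.7231) + (-89.2481) + (-131.6447) + (-220.2014) + (-129.2431) = -645.0603
Denominator Σ(z_t−z̄)² = 750.2283
r_1 = -645.0603 / 750.2283 = -0.860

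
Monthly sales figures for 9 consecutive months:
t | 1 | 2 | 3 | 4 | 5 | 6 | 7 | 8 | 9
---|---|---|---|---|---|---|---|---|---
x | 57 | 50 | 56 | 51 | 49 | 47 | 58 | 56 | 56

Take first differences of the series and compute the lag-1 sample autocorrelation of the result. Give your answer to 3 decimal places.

-0.417

First differences Δx: -7, 6, -5, -2, -2, 11, -2, 0
Mean of differences = -0.1250
Numerator Σ(Δx_t−Δx̄)(Δx_{t+1}−Δx̄) = -101.2656
Denominator Σ(Δx_t−Δx̄)² = 242.8750
r_1(Δx) = -101.2656 / 242.8750 = -0.417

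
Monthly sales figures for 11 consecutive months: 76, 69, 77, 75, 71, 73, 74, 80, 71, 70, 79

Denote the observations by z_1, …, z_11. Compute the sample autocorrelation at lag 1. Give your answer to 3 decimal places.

Mean z̄ = (76 + 69 + 77 + 75 + 71 + 73 + 74 + 80 + 71 + 70 + 79)/11 = 74.0909
Numerator Σ_{t=1}^{10}(z_t−z̄)(z_{t+1}−z̄) = -47.4628
Denominator Σ(z_t−z̄)² = 134.9091
r_1 = -47.4628 / 134.9091 = -0.352

-0.352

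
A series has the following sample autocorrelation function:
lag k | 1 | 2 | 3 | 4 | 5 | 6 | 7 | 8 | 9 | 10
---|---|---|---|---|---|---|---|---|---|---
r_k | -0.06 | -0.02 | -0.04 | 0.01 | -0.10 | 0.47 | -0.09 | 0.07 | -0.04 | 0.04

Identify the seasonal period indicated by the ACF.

6

The largest autocorrelation is r_6 = 0.47; the remaining lags stay at or below 0.07.
The dominant spike at lag 6 indicates a seasonal period of 6.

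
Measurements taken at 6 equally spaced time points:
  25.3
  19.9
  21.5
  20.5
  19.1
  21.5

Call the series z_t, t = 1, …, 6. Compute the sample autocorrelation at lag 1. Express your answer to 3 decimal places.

Mean z̄ = (25.3 + 19.9 + 21.5 + 20.5 + 19.1 + 21.5)/6 = 21.3000
Deviations from mean: 4.0000, -1.4000, 0.2000, -0.8000, -2.2000, 0.2000
Numerator Σ_{t=1}^{5}(z_t−z̄)(z_{t+1}−z̄) = -4.7200
Denominator Σ(z_t−z̄)² = 23.5200
r_1 = -4.7200 / 23.5200 = -0.201

-0.201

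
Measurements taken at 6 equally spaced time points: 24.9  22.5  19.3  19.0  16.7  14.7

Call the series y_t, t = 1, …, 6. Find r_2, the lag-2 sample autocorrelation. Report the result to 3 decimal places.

0.006

Mean ȳ = (24.9 + 22.5 + 19.3 + 19.0 + 16.7 + 14.7)/6 = 19.5167
Σ(y_t−ȳ)(y_{t+2}−ȳ) = (-1.1664) + (-1.5414) + (0.6103) + (2.4886) = 0.3911
Denominator Σ(y_t−ȳ)² = 69.3283
r_2 = 0.3911 / 69.3283 = 0.006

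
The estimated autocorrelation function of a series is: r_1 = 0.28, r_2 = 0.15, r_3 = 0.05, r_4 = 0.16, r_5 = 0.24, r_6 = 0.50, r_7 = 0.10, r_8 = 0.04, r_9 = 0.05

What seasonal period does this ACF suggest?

The largest autocorrelation is r_6 = 0.50; the remaining lags stay at or below 0.28. The elevated value at lag 1 (0.28), dropping to 0.15 at lag 2, reflects decaying short-term dependence rather than seasonality.
The dominant spike at lag 6 indicates a seasonal period of 6.

6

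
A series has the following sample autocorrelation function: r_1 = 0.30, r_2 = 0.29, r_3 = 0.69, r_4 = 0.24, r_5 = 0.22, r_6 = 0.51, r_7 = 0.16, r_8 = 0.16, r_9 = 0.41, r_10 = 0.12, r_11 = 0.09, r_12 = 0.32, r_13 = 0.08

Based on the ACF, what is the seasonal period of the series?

The largest autocorrelation is r_3 = 0.69, with weaker echoes at lags 6 (0.51), 9 (0.41) and 12 (0.32); the remaining lags stay at or below 0.30. The elevated value at lag 1 (0.30), dropping to 0.29 at lag 2, reflects decaying short-term dependence rather than seasonality.
The dominant spike at lag 3 indicates a seasonal period of 3.

3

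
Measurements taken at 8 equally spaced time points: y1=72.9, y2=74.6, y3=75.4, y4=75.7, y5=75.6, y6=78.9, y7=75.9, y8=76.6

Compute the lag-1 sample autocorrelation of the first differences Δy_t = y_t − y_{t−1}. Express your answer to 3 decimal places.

First differences Δy: 1.7, 0.8, 0.3, -0.1, 3.3, -3.0, 0.7
Mean of differences = 0.5286
Numerator Σ(Δy_t−Δȳ)(Δy_{t+1}−Δȳ) = -11.7265
Denominator Σ(Δy_t−Δȳ)² = 22.0543
r_1(Δy) = -11.7265 / 22.0543 = -0.532

-0.532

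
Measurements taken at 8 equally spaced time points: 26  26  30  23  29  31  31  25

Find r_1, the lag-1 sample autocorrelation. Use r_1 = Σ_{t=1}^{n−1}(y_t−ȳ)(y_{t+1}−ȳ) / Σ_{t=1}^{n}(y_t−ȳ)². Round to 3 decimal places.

Mean ȳ = (26 + 26 + 30 + 23 + 29 + 31 + 31 + 25)/8 = 27.6250
Deviations from mean: -1.6250, -1.6250, 2.3750, -4.6250, 1.3750, 3.3750, 3.3750, -2.6250
Σ(y_t−ȳ)(y_{t+1}−ȳ) = (2.6406) + (-3.8594) + (-10.9844) + (-6.3594) + (4.6406) + (11.3906) + (-8.8594) = -11.3906
Denominator Σ(y_t−ȳ)² = 63.8750
r_1 = -11.3906 / 63.8750 = -0.178

-0.178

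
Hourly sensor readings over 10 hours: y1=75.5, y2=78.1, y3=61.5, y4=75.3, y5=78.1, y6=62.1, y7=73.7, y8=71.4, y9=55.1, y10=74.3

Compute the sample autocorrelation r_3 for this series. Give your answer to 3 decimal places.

0.556

Mean ȳ = (75.5 + 78.1 + 61.5 + 75.3 + 78.1 + 62.1 + 73.7 + 71.4 + 55.1 + 74.3)/10 = 70.5100
Numerator Σ_{t=1}^{7}(y_t−ȳ)(y_{t+3}−ȳ) = 321.0077
Denominator Σ(y_t−ȳ)² = 577.7690
r_3 = 321.0077 / 577.7690 = 0.556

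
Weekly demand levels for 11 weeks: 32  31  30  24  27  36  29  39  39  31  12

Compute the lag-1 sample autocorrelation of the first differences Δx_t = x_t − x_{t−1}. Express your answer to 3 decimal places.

0.047

First differences Δx: -1, -1, -6, 3, 9, -7, 10, 0, -8, -19
Mean of differences = -2.0000
Numerator Σ(Δx_t−Δx̄)(Δx_{t+1}−Δx̄) = 31.0000
Denominator Σ(Δx_t−Δx̄)² = 662.0000
r_1(Δx) = 31.0000 / 662.0000 = 0.047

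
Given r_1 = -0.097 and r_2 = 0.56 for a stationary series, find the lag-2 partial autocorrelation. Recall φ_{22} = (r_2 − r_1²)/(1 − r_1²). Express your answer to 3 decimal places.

φ_{22} = (r_2 − r_1²) / (1 − r_1²)
r_1² = (-0.097)² = 0.009409
Numerator = 0.56 − 0.0094 = 0.5506; denominator = 1 − 0.0094 = 0.9906
φ_{22} = 0.5506 / 0.9906 = 0.556

0.556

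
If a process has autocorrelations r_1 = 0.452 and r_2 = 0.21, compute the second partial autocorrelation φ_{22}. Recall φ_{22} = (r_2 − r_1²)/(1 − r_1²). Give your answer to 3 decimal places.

0.007

φ_{22} = (r_2 − r_1²) / (1 − r_1²)
r_1² = (0.452)² = 0.204304
Numerator = 0.21 − 0.2043 = 0.0057; denominator = 1 − 0.2043 = 0.7957
φ_{22} = 0.0057 / 0.7957 = 0.007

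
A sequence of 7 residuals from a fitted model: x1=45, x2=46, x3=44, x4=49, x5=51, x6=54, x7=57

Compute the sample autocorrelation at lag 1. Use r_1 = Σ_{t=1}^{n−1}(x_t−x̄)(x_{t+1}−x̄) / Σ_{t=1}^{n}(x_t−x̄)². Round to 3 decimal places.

Mean x̄ = (45 + 46 + 44 + 49 + 51 + 54 + 57)/7 = 49.4286
Deviations from mean: -4.4286, -3.4286, -5.4286, -0.4286, 1.5714, 4.5714, 7.5714
Σ(x_t−x̄)(x_{t+1}−x̄) = (15.1837) + (18.6122) + (2.3265) + (-0.6735) + (7.1837) + (34.6122) = 77.2449
Denominator Σ(x_t−x̄)² = 141.7143
r_1 = 77.2449 / 141.7143 = 0.545

0.545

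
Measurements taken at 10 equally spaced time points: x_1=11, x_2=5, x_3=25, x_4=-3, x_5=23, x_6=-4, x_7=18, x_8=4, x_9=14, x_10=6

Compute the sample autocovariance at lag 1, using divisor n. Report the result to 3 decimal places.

Mean x̄ = (11 + 5 + 25 − 3 + 23 − 4 + 18 + 4 + 14 + 6)/10 = 9.9000
Σ_{t=1}^{9}(x_t−x̄)(x_{t+1}−x̄) = -825.8100
γ_1 = -825.8100 / 10 = -82.581

-82.581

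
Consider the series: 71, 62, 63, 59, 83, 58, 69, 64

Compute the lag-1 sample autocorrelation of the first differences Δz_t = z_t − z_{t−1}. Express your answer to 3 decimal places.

-0.718

First differences Δz: -9, 1, -4, 24, -25, 11, -5
Mean of differences = -1.0000
Numerator Σ(Δz_t−Δz̄)(Δz_{t+1}−Δz̄) = -1033.0000
Denominator Σ(Δz_t−Δz̄)² = 1438.0000
r_1(Δz) = -1033.0000 / 1438.0000 = -0.718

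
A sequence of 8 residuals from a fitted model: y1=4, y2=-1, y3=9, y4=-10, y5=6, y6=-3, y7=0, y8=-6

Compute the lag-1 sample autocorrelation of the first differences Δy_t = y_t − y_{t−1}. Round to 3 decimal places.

First differences Δy: -5, 10, -19, 16, -9, 3, -6
Mean of differences = -1.4286
Numerator Σ(Δy_t−Δȳ)(Δy_{t+1}−Δȳ) = -733.6122
Denominator Σ(Δy_t−Δȳ)² = 853.7143
r_1(Δy) = -733.6122 / 853.7143 = -0.859

-0.859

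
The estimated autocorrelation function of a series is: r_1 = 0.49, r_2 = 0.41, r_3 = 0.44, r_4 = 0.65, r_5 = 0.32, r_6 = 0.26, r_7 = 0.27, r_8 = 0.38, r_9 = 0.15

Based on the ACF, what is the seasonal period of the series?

4

The largest autocorrelation is r_4 = 0.65; the remaining lags stay at or below 0.49. The elevated value at lag 1 (0.49), dropping to 0.41 at lag 2, reflects decaying short-term dependence rather than seasonality.
The dominant spike at lag 4 indicates a seasonal period of 4.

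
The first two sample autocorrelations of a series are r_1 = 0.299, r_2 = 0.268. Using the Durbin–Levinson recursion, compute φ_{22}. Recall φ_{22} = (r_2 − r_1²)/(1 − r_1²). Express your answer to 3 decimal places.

φ_{22} = (r_2 − r_1²) / (1 − r_1²)
r_1² = (0.299)² = 0.089401
Numerator = 0.268 − 0.0894 = 0.1786; denominator = 1 − 0.0894 = 0.9106
φ_{22} = 0.1786 / 0.9106 = 0.196

0.196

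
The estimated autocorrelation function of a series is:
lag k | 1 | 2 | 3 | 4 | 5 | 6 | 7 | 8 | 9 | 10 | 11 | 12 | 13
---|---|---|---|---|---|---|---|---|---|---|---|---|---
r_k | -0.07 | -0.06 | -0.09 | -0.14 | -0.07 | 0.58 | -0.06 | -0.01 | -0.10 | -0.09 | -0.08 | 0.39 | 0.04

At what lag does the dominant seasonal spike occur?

The largest autocorrelation is r_6 = 0.58, with a weaker echo at lag 12 (0.39); the remaining lags stay at or below 0.04.
The dominant spike at lag 6 indicates a seasonal period of 6.

6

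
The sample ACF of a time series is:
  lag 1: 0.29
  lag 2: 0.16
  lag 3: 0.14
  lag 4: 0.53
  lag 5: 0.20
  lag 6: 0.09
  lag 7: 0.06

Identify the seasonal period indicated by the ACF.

4

The largest autocorrelation is r_4 = 0.53; the remaining lags stay at or below 0.29. The elevated value at lag 1 (0.29), dropping to 0.16 at lag 2, reflects decaying short-term dependence rather than seasonality.
The dominant spike at lag 4 indicates a seasonal period of 4.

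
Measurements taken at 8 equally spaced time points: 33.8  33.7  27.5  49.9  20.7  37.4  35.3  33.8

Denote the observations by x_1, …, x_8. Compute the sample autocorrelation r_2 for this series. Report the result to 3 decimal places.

0.245

Mean x̄ = (33.8 + 33.7 + 27.5 + 49.9 + 20.7 + 37.4 + 35.3 + 33.8)/8 = 34.0125
Deviations from mean: -0.2125, -0.3125, -6.5125, 15.8875, -13.3125, 3.3875, 1.2875, -0.2125
Σ(x_t−x̄)(x_{t+2}−x̄) = (1.3839) + (-4.9648) + (86.6977) + (53.8189) + (-17.1398) + (-0.7198) = 119.0759
Denominator Σ(x_t−x̄)² = 485.3688
r_2 = 119.0759 / 485.3688 = 0.245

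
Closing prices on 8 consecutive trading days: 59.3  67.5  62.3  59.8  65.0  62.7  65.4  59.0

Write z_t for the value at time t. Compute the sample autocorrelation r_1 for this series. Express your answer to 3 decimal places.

Mean z̄ = (59.3 + 67.5 + 62.3 + 59.8 + 65.0 + 62.7 + 65.4 + 59.0)/8 = 62.6250
Σ(z_t−z̄)(z_{t+1}−z̄) = (-16.2094) + (-1.5844) + (0.9181) + (-6.7094) + (0.1781) + (0.2081) + (-10.0594) = -33.2581
Denominator Σ(z_t−z̄)² = 69.3950
r_1 = -33.2581 / 69.3950 = -0.479

-0.479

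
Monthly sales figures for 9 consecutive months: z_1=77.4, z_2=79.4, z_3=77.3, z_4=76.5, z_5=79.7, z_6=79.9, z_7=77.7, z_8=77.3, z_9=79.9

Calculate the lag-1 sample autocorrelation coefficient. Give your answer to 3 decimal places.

-0.172

Mean z̄ = (77.4 + 79.4 + 77.3 + 76.5 + 79.7 + 79.9 + 77.7 + 77.3 + 79.9)/9 = 78.3444
Numerator Σ_{t=1}^{8}(z_t−z̄)(z_{t+1}−z̄) = -2.5186
Denominator Σ(z_t−z̄)² = 14.6822
r_1 = -2.5186 / 14.6822 = -0.172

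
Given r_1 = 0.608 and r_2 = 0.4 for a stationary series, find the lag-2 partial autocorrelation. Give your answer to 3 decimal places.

0.048

φ_{22} = (r_2 − r_1²) / (1 − r_1²)
r_1² = (0.608)² = 0.369664
Numerator = 0.4 − 0.3697 = 0.0303; denominator = 1 − 0.3697 = 0.6303
φ_{22} = 0.0303 / 0.6303 = 0.048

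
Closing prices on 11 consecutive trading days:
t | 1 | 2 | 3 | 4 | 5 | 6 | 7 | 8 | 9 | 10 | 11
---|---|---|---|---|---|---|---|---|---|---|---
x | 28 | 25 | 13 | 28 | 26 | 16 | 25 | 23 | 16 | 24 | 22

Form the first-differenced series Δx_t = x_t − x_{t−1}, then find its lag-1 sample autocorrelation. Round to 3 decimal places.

-0.472

First differences Δx: -3, -12, 15, -2, -10, 9, -2, -7, 8, -2
Mean of differences = -0.6000
Numerator Σ(Δx_t−Δx̄)(Δx_{t+1}−Δx̄) = -320.9600
Denominator Σ(Δx_t−Δx̄)² = 680.4000
r_1(Δx) = -320.9600 / 680.4000 = -0.472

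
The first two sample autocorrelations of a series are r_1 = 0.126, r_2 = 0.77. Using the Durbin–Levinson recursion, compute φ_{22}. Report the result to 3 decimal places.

φ_{22} = (r_2 − r_1²) / (1 − r_1²)
r_1² = (0.126)² = 0.015876
Numerator = 0.77 − 0.0159 = 0.7541; denominator = 1 − 0.0159 = 0.9841
φ_{22} = 0.7541 / 0.9841 = 0.766

0.766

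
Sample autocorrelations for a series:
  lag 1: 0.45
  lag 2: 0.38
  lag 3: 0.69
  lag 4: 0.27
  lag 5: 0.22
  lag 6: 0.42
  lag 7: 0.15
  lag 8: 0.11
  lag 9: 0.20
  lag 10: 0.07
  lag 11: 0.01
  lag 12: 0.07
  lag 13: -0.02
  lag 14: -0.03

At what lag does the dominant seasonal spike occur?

The largest autocorrelation is r_3 = 0.69; the remaining lags stay at or below 0.45. The elevated value at lag 1 (0.45), dropping to 0.38 at lag 2, reflects decaying short-term dependence rather than seasonality.
The dominant spike at lag 3 indicates a seasonal period of 3.

3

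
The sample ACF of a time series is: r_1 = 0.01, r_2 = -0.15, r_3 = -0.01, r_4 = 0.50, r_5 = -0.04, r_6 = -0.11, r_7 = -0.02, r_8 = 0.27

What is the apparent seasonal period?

The largest autocorrelation is r_4 = 0.50, with a weaker echo at lag 8 (0.27); the remaining lags stay at or below 0.01.
The dominant spike at lag 4 indicates a seasonal period of 4.

4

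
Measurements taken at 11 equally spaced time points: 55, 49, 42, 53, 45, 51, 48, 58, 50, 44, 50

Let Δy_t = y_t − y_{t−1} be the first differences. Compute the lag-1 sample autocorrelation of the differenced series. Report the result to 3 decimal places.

-0.528

First differences Δy: -6, -7, 11, -8, 6, -3, 10, -8, -6, 6
Mean of differences = -0.5000
Numerator Σ(Δy_t−Δȳ)(Δy_{t+1}−Δȳ) = -289.7500
Denominator Σ(Δy_t−Δȳ)² = 548.5000
r_1(Δy) = -289.7500 / 548.5000 = -0.528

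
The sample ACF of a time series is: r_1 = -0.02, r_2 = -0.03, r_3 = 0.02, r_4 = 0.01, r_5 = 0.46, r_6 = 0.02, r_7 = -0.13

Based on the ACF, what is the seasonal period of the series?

5

The largest autocorrelation is r_5 = 0.46; the remaining lags stay at or below 0.02.
The dominant spike at lag 5 indicates a seasonal period of 5.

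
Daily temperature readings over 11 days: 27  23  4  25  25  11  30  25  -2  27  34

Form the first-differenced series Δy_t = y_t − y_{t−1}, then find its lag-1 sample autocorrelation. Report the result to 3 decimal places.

-0.376

First differences Δy: -4, -19, 21, 0, -14, 19, -5, -27, 29, 7
Mean of differences = 0.7000
Numerator Σ(Δy_t−Δȳ)(Δy_{t+1}−Δȳ) = -1132.2900
Denominator Σ(Δy_t−Δȳ)² = 3014.1000
r_1(Δy) = -1132.2900 / 3014.1000 = -0.376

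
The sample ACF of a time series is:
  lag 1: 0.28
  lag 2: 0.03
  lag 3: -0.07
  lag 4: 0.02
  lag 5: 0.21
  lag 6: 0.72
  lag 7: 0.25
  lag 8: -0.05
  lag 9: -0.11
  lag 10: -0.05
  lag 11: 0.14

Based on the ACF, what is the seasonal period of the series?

The largest autocorrelation is r_6 = 0.72; the remaining lags stay at or below 0.28. The elevated value at lag 1 (0.28), dropping to 0.03 at lag 2, reflects decaying short-term dependence rather than seasonality.
The dominant spike at lag 6 indicates a seasonal period of 6.

6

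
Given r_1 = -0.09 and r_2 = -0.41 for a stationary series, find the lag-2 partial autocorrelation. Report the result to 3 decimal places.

-0.422

φ_{22} = (r_2 − r_1²) / (1 − r_1²)
r_1² = (-0.09)² = 0.0081
Numerator = -0.41 − 0.0081 = -0.4181; denominator = 1 − 0.0081 = 0.9919
φ_{22} = -0.4181 / 0.9919 = -0.422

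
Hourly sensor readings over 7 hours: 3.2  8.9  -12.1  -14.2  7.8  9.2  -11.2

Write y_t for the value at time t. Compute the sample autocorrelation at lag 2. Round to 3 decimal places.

-0.720

Mean ȳ = (3.2 + 8.9 − 12.1 − 14.2 + 7.8 + 9.2 − 11.2)/7 = -1.2000
Deviations from mean: 4.4000, 10.1000, -10.9000, -13.0000, 9.0000, 10.4000, -10.0000
Σ(y_t−ȳ)(y_{t+2}−ȳ) = (-47.9600) + (-131.3000) + (-98.1000) + (-135.2000) + (-90.0000) = -502.5600
Denominator Σ(y_t−ȳ)² = 698.3400
r_2 = -502.5600 / 698.3400 = -0.720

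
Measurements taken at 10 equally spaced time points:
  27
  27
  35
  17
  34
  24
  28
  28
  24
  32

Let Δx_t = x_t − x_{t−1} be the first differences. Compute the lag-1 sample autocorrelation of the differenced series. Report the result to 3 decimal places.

-0.794

First differences Δx: 0, 8, -18, 17, -10, 4, 0, -4, 8
Mean of differences = 0.5556
Numerator Σ(Δx_t−Δx̄)(Δx_{t+1}−Δx̄) = -690.6420
Denominator Σ(Δx_t−Δx̄)² = 870.2222
r_1(Δx) = -690.6420 / 870.2222 = -0.794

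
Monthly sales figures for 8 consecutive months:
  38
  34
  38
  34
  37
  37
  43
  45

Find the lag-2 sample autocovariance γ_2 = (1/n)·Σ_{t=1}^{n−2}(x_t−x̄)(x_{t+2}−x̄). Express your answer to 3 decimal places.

Mean x̄ = (38 + 34 + 38 + 34 + 37 + 37 + 43 + 45)/8 = 38.2500
Σ_{t=1}^{6}(x_t−x̄)(x_{t+2}−x̄) = 9.3750
γ_2 = 9.3750 / 8 = 1.172

1.172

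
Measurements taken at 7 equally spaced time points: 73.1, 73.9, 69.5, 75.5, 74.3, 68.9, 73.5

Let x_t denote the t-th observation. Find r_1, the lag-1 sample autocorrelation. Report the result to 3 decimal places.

-0.456

Mean x̄ = (73.1 + 73.9 + 69.5 + 75.5 + 74.3 + 68.9 + 73.5)/7 = 72.6714
Deviations from mean: 0.4286, 1.2286, -3.1714, 2.8286, 1.6286, -3.7714, 0.8286
Numerator Σ_{t=1}^{6}(x_t−x̄)(x_{t+1}−x̄) = -17.0008
Denominator Σ(x_t−x̄)² = 37.3143
r_1 = -17.0008 / 37.3143 = -0.456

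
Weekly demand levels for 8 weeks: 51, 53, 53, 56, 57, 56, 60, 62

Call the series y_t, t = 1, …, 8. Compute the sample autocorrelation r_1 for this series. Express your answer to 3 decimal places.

Mean ȳ = (51 + 53 + 53 + 56 + 57 + 56 + 60 + 62)/8 = 56.0000
Deviations from mean: -5.0000, -3.0000, -3.0000, 0.0000, 1.0000, 0.0000, 4.0000, 6.0000
Σ(y_t−ȳ)(y_{t+1}−ȳ) = (15.0000) + (9.0000) + (0.0000) + (0.0000) + (0.0000) + (0.0000) + (24.0000) = 48.0000
Denominator Σ(y_t−ȳ)² = 96.0000
r_1 = 48.0000 / 96.0000 = 0.500

0.500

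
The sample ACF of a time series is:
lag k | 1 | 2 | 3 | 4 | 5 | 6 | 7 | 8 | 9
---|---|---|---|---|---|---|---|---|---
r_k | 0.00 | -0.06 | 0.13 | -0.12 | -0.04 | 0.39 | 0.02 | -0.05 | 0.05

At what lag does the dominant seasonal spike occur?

6

The largest autocorrelation is r_6 = 0.39; the remaining lags stay at or below 0.13.
The dominant spike at lag 6 indicates a seasonal period of 6.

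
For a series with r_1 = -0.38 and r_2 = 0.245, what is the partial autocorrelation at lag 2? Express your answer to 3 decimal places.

φ_{22} = (r_2 − r_1²) / (1 − r_1²)
r_1² = (-0.38)² = 0.1444
Numerator = 0.245 − 0.1444 = 0.1006; denominator = 1 − 0.1444 = 0.8556
φ_{22} = 0.1006 / 0.8556 = 0.118

0.118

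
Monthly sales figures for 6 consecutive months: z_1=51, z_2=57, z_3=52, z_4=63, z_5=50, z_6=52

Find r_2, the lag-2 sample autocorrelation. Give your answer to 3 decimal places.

Mean z̄ = (51 + 57 + 52 + 63 + 50 + 52)/6 = 54.1667
Deviations from mean: -3.1667, 2.8333, -2.1667, 8.8333, -4.1667, -2.1667
Σ(z_t−z̄)(z_{t+2}−z̄) = (6.8611) + (25.0278) + (9.0278) + (-19.1389) = 21.7778
Denominator Σ(z_t−z̄)² = 122.8333
r_2 = 21.7778 / 122.8333 = 0.177

0.177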